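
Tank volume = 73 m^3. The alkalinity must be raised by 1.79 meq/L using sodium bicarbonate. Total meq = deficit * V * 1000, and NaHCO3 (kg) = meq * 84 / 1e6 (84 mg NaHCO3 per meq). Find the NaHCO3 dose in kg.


Tank volume in L = 73 m^3 * 1000 = 73000 L
Total meq required = 1.79 meq/L * 73000 L = 130670 meq
NaHCO3 mass = 130670 meq * 84 mg/meq / 1e6 = 10.9763 kg

10.9763 kg


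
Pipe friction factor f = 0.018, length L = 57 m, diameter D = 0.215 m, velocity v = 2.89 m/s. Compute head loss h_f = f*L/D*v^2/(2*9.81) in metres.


v^2 = 2.89^2 = 8.3521 m^2/s^2
L/D = 57/0.215 = 265.11628
h_f = f*(L/D)*v^2/(2g) = 0.018 * 265.11628 * 8.3521 / 19.62 = 2.03145 m

2.03145 m


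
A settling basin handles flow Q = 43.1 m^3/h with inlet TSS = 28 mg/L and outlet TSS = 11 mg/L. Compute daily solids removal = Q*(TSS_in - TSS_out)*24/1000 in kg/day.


Concentration drop: TSS_in - TSS_out = 28 - 11 = 17 mg/L
Hourly solids removed = Q * dTSS = 43.1 m^3/h * 17 mg/L = 732.7 g/h  (m^3/h * mg/L = g/h)
Daily solids removed = 732.7 * 24 = 17584.8 g/day
Convert g to kg: 17584.8 / 1000 = 17.5848 kg/day

17.5848 kg/day


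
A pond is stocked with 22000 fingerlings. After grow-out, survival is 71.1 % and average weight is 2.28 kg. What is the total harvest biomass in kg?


Survivors = 22000 * 71.1/100 = 15642 fish
Harvest biomass = survivors * W_f = 15642 * 2.28 = 35663.76 kg

35663.76 kg


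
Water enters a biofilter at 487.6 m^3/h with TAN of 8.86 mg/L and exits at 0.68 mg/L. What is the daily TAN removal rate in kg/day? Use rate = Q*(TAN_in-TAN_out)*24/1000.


Concentration drop: TAN_in - TAN_out = 8.86 - 0.68 = 8.18 mg/L
Hourly TAN removed = Q * dTAN = 487.6 m^3/h * 8.18 mg/L = 3988.568 g/h  (m^3/h * mg/L = g/h)
Daily TAN removed = 3988.568 * 24 = 95725.632 g/day
Convert to kg/day: 95725.632 / 1000 = 95.725632 kg/day

95.725632 kg/day


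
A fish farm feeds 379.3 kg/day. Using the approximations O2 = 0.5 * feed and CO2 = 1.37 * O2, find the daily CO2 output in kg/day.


O2 = 379.3 * 0.5 = 189.65
CO2 = 189.65 * 1.37 = 259.8205

259.8205 kg/day


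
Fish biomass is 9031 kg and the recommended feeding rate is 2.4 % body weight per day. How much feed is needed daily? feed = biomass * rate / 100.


Feeding rate fraction = 2.4% / 100 = 0.024
Daily feed = 9031 kg * 0.024 = 216.744 kg/day

216.744 kg/day


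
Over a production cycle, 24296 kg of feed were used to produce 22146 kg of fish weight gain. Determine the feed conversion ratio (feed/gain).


FCR = feed consumed / weight gained
FCR = 24296 kg / 22146 kg = 1.09708

1.09708


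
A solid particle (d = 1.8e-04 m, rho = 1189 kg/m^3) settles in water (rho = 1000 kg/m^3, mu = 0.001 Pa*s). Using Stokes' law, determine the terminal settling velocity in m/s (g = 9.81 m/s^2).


Density difference: rho_p - rho_f = 1189 - 1000 = 189 kg/m^3
d^2 = (1.8e-04)^2 = 3.24e-08 m^2
Numerator = (rho_p - rho_f) * g * d^2 = 189 * 9.81 * 3.24e-08 = 6.0072516e-05
Denominator = 18 * mu = 18 * 0.001 = 0.018
v_s = 6.0072516e-05 / 0.018 = 0.00333736 m/s
Check: Re = rho_f * v_s * d / mu = 1000 * 0.00333736 * 1.8e-04 / 0.001 = 0.601 < 1, so Stokes' law applies.

0.00333736 m/s


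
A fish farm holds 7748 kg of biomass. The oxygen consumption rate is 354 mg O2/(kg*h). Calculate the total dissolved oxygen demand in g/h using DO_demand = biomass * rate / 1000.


Total O2 consumption (mg/h) = 7748 kg * 354 mg/(kg*h) = 2742792 mg/h
Convert to g/h: 2742792 / 1000 = 2742.792 g/h

2742.792 g/h


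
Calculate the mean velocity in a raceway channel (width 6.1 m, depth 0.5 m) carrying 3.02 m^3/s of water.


Cross-sectional area = W * d = 6.1 * 0.5 = 3.05 m^2
Velocity = Q / A = 3.02 / 3.05 = 0.990164 m/s

0.990164 m/s


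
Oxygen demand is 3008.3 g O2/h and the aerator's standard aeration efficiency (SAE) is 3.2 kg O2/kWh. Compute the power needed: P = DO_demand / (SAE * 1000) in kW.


SAE in g O2/kWh = 3.2 * 1000 = 3200 g/kWh
P = DO_demand / SAE_g = 3008.3 / 3200 = 0.940094 kW

0.940094 kW


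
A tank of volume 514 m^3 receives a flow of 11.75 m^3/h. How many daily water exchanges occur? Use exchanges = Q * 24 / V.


Daily flow volume = 11.75 m^3/h * 24 h = 282 m^3/day
Exchanges = daily flow / tank volume = 282 / 514 = 0.548638 exchanges/day

0.548638 exchanges/day


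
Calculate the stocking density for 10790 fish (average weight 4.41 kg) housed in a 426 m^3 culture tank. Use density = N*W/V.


Total biomass = 10790 fish * 4.41 kg = 47583.9 kg
Density = total biomass / volume = 47583.9 / 426 = 111.699 kg/m^3

111.699 kg/m^3


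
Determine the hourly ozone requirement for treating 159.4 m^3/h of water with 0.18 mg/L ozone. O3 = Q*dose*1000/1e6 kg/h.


O3 demand (mg/h) = Q * dose * 1000 = 159.4 * 0.18 * 1000 = 28692 mg/h
Convert mg to kg: 28692 / 1e6 = 0.028692 kg/h

0.028692 kg/h


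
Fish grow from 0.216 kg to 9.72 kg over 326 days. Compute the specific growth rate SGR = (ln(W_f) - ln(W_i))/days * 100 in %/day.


ln(W_f) = ln(9.72) = 2.2741856
ln(W_i) = ln(0.216) = -1.5324769
ln(W_f) - ln(W_i) = 2.2741856 - -1.5324769 = 3.8066625
SGR = 3.8066625 / 326 * 100 = 1.16769 %/day

1.16769 %/day


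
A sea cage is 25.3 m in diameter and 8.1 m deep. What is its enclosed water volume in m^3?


r = d/2 = 25.3/2 = 12.65 m
Base area = pi*r^2 = pi*12.65^2 = 502.72551 m^2
Volume = 502.72551 * 8.1 = 4072.08 m^3

4072.08 m^3


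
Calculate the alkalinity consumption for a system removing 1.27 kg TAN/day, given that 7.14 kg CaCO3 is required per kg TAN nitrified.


Alkalinity factor: 7.14 kg CaCO3 consumed per kg TAN nitrified
alk = 1.27 kg TAN * 7.14 = 9.0678 kg CaCO3/day

9.0678 kg CaCO3/day


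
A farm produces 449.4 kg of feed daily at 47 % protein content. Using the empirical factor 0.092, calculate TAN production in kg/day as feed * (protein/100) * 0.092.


Protein in feed = 449.4 * 47/100 = 211.218 kg/day
TAN = protein * 0.092 = 211.218 * 0.092 = 19.432056 kg/day

19.432056 kg/day


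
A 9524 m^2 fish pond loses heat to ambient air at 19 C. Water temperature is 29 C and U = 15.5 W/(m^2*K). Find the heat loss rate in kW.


Temperature difference dT = 29 - 19 = 10 K
Heat loss (W) = U * A * dT = 15.5 * 9524 * 10 = 1476220 W
Convert to kW: 1476220 / 1000 = 1476.22 kW

1476.22 kW


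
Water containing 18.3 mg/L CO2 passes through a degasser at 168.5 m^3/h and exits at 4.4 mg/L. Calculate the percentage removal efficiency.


CO2_out / CO2_in = 4.4 / 18.3 = 0.24043716
Fraction remaining = 0.24043716
efficiency = (1 - 0.24043716) * 100 = 75.9563 %

75.9563 %


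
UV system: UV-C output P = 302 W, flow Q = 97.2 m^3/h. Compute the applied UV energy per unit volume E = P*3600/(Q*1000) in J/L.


Energy delivered per hour = 302 W * 3600 s = 1087200 J/h
Volume treated per hour = 97.2 m^3/h * 1000 = 97200 L/h
dose = 1087200 / 97200 = 11.1852 J/L

11.1852 J/L


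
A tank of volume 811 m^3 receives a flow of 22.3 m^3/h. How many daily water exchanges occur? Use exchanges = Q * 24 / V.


Daily flow volume = 22.3 m^3/h * 24 h = 535.2 m^3/day
Exchanges = daily flow / tank volume = 535.2 / 811 = 0.659926 exchanges/day

0.659926 exchanges/day


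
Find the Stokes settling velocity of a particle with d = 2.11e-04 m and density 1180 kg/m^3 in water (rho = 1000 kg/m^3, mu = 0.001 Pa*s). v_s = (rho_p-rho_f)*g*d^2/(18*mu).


Density difference: rho_p - rho_f = 1180 - 1000 = 180 kg/m^3
d^2 = (2.11e-04)^2 = 4.4521e-08 m^2
Numerator = (rho_p - rho_f) * g * d^2 = 180 * 9.81 * 4.4521e-08 = 7.8615182e-05
Denominator = 18 * mu = 18 * 0.001 = 0.018
v_s = 7.8615182e-05 / 0.018 = 0.00436751 m/s
Check: Re = rho_f * v_s * d / mu = 1000 * 0.00436751 * 2.11e-04 / 0.001 = 0.922 < 1, so Stokes' law applies.

0.00436751 m/s


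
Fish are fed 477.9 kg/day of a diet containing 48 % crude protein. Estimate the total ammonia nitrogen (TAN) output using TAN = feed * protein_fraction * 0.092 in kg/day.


Protein in feed = 477.9 * 48/100 = 229.392 kg/day
TAN = protein * 0.092 = 229.392 * 0.092 = 21.104064 kg/day

21.104064 kg/day


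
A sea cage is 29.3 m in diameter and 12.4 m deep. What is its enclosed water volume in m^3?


r = d/2 = 29.3/2 = 14.65 m
Base area = pi*r^2 = pi*14.65^2 = 674.25647 m^2
Volume = 674.25647 * 12.4 = 8360.78 m^3

8360.78 m^3


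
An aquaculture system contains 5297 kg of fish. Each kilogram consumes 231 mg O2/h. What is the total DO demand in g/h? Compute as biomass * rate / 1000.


Total O2 consumption (mg/h) = 5297 kg * 231 mg/(kg*h) = 1223607 mg/h
Convert to g/h: 1223607 / 1000 = 1223.607 g/h

1223.607 g/h


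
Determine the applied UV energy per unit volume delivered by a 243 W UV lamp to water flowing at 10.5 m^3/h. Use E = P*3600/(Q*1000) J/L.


Energy delivered per hour = 243 W * 3600 s = 874800 J/h
Volume treated per hour = 10.5 m^3/h * 1000 = 10500 L/h
dose = 874800 / 10500 = 83.3143 J/L

83.3143 J/L


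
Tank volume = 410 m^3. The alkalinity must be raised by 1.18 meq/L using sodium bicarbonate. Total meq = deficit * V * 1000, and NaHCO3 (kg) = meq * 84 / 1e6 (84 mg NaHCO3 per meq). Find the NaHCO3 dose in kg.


Tank volume in L = 410 m^3 * 1000 = 410000 L
Total meq required = 1.18 meq/L * 410000 L = 483800 meq
NaHCO3 mass = 483800 meq * 84 mg/meq / 1e6 = 40.6392 kg

40.6392 kg


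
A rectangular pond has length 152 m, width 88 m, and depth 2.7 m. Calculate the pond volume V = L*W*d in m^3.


Base area = L * W = 152 * 88 = 13376 m^2
Volume = area * depth = 13376 * 2.7 = 36115.2 m^3

36115.2 m^3


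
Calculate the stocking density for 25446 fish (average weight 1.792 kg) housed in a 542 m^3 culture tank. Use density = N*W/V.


Total biomass = 25446 fish * 1.792 kg = 45599.232 kg
Density = total biomass / volume = 45599.232 / 542 = 84.1314 kg/m^3

84.1314 kg/m^3


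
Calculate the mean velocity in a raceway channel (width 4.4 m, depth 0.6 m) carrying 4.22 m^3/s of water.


Cross-sectional area = W * d = 4.4 * 0.6 = 2.64 m^2
Velocity = Q / A = 4.22 / 2.64 = 1.59848 m/s

1.59848 m/s


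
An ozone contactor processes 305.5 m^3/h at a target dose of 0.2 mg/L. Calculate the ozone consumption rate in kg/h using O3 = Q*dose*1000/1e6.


O3 demand (mg/h) = Q * dose * 1000 = 305.5 * 0.2 * 1000 = 61100 mg/h
Convert mg to kg: 61100 / 1e6 = 0.0611 kg/h

0.0611 kg/h


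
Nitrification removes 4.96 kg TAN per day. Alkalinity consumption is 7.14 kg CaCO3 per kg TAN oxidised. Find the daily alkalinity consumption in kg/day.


Alkalinity factor: 7.14 kg CaCO3 consumed per kg TAN nitrified
alk = 4.96 kg TAN * 7.14 = 35.4144 kg CaCO3/day

35.4144 kg CaCO3/day


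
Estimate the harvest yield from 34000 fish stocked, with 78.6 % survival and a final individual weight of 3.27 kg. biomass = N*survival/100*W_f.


Survivors = 34000 * 78.6/100 = 26724 fish
Harvest biomass = survivors * W_f = 26724 * 3.27 = 87387.48 kg

87387.48 kg


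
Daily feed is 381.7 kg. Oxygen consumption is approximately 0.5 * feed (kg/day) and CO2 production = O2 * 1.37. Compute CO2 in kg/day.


O2 = 381.7 * 0.5 = 190.85
CO2 = 190.85 * 1.37 = 261.4645

261.4645 kg/day


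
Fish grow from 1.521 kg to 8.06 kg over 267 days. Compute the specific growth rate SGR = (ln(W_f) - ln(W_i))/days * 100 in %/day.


ln(W_f) = ln(8.06) = 2.0869136
ln(W_i) = ln(1.521) = 0.41936801
ln(W_f) - ln(W_i) = 2.0869136 - 0.41936801 = 1.6675456
SGR = 1.6675456 / 267 * 100 = 0.624549 %/day

0.624549 %/day


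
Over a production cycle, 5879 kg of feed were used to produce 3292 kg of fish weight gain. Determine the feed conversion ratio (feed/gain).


FCR = feed consumed / weight gained
FCR = 5879 kg / 3292 kg = 1.78584

1.78584


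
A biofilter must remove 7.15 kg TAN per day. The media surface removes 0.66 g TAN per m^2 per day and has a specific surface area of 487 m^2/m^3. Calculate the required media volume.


A = 7.15*1000 / 0.66 = 10833.333 m^2
V = 10833.333 / 487 = 22.245

22.245 m^3


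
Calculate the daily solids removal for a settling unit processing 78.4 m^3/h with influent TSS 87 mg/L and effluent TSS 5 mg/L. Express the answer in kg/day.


Concentration drop: TSS_in - TSS_out = 87 - 5 = 82 mg/L
Hourly solids removed = Q * dTSS = 78.4 m^3/h * 82 mg/L = 6428.8 g/h  (m^3/h * mg/L = g/h)
Daily solids removed = 6428.8 * 24 = 154291.2 g/day
Convert g to kg: 154291.2 / 1000 = 154.2912 kg/day

154.2912 kg/day


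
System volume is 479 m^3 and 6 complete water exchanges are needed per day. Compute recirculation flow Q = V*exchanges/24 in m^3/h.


Daily recirculation volume = 479 m^3 * 6 = 2874 m^3/day
Flow rate Q = daily volume / 24 h = 2874 / 24 = 119.75 m^3/h

119.75 m^3/h


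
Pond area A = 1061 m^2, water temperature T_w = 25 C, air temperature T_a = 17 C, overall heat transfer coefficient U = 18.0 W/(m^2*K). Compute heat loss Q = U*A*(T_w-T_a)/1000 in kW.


Temperature difference dT = 25 - 17 = 8 K
Heat loss (W) = U * A * dT = 18.0 * 1061 * 8 = 152784 W
Convert to kW: 152784 / 1000 = 152.784 kW

152.784 kW


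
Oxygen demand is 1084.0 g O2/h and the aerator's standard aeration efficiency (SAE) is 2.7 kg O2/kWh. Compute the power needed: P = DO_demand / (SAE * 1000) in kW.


SAE in g O2/kWh = 2.7 * 1000 = 2700 g/kWh
P = DO_demand / SAE_g = 1084.0 / 2700 = 0.401481 kW

0.401481 kW


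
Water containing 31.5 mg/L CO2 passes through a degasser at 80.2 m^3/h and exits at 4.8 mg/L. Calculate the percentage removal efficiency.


CO2_out / CO2_in = 4.8 / 31.5 = 0.15238095
Fraction remaining = 0.15238095
efficiency = (1 - 0.15238095) * 100 = 84.7619 %

84.7619 %


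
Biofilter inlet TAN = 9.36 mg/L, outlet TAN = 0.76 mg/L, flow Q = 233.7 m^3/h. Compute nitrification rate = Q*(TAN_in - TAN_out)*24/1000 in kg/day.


Concentration drop: TAN_in - TAN_out = 9.36 - 0.76 = 8.6 mg/L
Hourly TAN removed = Q * dTAN = 233.7 m^3/h * 8.6 mg/L = 2009.82 g/h  (m^3/h * mg/L = g/h)
Daily TAN removed = 2009.82 * 24 = 48235.68 g/day
Convert to kg/day: 48235.68 / 1000 = 48.23568 kg/day

48.23568 kg/day


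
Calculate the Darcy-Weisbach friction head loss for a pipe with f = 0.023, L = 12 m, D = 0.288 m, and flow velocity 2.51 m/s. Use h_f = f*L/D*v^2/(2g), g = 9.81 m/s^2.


v^2 = 2.51^2 = 6.3001 m^2/s^2
L/D = 12/0.288 = 41.666667
h_f = f*(L/D)*v^2/(2g) = 0.023 * 41.666667 * 6.3001 / 19.62 = 0.307727 m

0.307727 m


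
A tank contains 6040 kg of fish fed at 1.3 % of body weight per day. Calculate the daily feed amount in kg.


Feeding rate fraction = 1.3% / 100 = 0.013
Daily feed = 6040 kg * 0.013 = 78.52 kg/day

78.52 kg/day


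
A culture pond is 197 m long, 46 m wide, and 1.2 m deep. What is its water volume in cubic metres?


Base area = L * W = 197 * 46 = 9062 m^2
Volume = area * depth = 9062 * 1.2 = 10874.4 m^3

10874.4 m^3


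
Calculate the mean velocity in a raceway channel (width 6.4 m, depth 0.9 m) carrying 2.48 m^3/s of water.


Cross-sectional area = W * d = 6.4 * 0.9 = 5.76 m^2
Velocity = Q / A = 2.48 / 5.76 = 0.430556 m/s

0.430556 m/s


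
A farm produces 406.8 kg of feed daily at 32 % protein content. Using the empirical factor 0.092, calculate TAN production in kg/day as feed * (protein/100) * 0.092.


Protein in feed = 406.8 * 32/100 = 130.176 kg/day
TAN = protein * 0.092 = 130.176 * 0.092 = 11.976192 kg/day

11.976192 kg/day


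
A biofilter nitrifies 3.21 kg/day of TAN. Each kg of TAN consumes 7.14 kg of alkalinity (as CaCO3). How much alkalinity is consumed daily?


Alkalinity factor: 7.14 kg CaCO3 consumed per kg TAN nitrified
alk = 3.21 kg TAN * 7.14 = 22.9194 kg CaCO3/day

22.9194 kg CaCO3/day


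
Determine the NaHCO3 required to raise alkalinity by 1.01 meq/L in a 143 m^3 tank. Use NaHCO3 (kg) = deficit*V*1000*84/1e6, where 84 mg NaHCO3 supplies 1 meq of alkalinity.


Tank volume in L = 143 m^3 * 1000 = 143000 L
Total meq required = 1.01 meq/L * 143000 L = 144430 meq
NaHCO3 mass = 144430 meq * 84 mg/meq / 1e6 = 12.1321 kg

12.1321 kg


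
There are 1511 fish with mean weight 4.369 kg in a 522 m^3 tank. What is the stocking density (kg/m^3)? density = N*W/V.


Total biomass = 1511 fish * 4.369 kg = 6601.559 kg
Density = total biomass / volume = 6601.559 / 522 = 12.6467 kg/m^3

12.6467 kg/m^3


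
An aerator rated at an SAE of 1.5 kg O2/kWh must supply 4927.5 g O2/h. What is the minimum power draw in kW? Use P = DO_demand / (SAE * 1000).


SAE in g O2/kWh = 1.5 * 1000 = 1500 g/kWh
P = DO_demand / SAE_g = 4927.5 / 1500 = 3.285 kW

3.285 kW


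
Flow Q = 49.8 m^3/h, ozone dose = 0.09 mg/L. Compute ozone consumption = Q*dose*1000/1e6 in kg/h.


O3 demand (mg/h) = Q * dose * 1000 = 49.8 * 0.09 * 1000 = 4482 mg/h
Convert mg to kg: 4482 / 1e6 = 0.004482 kg/h

0.004482 kg/h


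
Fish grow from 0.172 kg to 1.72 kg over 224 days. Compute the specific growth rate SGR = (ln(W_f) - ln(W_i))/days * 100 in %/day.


ln(W_f) = ln(1.72) = 0.54232429
ln(W_i) = ln(0.172) = -1.7602608
ln(W_f) - ln(W_i) = 0.54232429 - -1.7602608 = 2.3025851
SGR = 2.3025851 / 224 * 100 = 1.02794 %/day

1.02794 %/day


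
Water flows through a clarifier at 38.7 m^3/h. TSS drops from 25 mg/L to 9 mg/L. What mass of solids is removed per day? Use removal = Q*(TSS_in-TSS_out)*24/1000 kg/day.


Concentration drop: TSS_in - TSS_out = 25 - 9 = 16 mg/L
Hourly solids removed = Q * dTSS = 38.7 m^3/h * 16 mg/L = 619.2 g/h  (m^3/h * mg/L = g/h)
Daily solids removed = 619.2 * 24 = 14860.8 g/day
Convert g to kg: 14860.8 / 1000 = 14.8608 kg/day

14.8608 kg/day


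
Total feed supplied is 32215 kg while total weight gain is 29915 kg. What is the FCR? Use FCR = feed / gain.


FCR = feed consumed / weight gained
FCR = 32215 kg / 29915 kg = 1.07688

1.07688


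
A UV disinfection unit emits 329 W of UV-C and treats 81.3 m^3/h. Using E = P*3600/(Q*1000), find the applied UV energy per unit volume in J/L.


Energy delivered per hour = 329 W * 3600 s = 1184400 J/h
Volume treated per hour = 81.3 m^3/h * 1000 = 81300 L/h
dose = 1184400 / 81300 = 14.5683 J/L

14.5683 J/L


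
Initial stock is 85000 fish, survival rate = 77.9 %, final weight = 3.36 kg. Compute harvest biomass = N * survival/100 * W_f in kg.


Survivors = 85000 * 77.9/100 = 66215 fish
Harvest biomass = survivors * W_f = 66215 * 3.36 = 222482.4 kg

222482.4 kg


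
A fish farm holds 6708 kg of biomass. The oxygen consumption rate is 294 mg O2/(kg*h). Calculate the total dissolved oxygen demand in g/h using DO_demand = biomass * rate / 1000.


Total O2 consumption (mg/h) = 6708 kg * 294 mg/(kg*h) = 1972152 mg/h
Convert to g/h: 1972152 / 1000 = 1972.152 g/h

1972.152 g/h


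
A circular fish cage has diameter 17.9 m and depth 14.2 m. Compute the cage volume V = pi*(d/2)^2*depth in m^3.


r = d/2 = 17.9/2 = 8.95 m
Base area = pi*r^2 = pi*8.95^2 = 251.64943 m^2
Volume = 251.64943 * 14.2 = 3573.42 m^3

3573.42 m^3


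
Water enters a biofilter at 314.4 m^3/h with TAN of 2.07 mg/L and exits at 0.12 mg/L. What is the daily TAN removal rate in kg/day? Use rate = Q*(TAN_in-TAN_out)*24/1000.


Concentration drop: TAN_in - TAN_out = 2.07 - 0.12 = 1.95 mg/L
Hourly TAN removed = Q * dTAN = 314.4 m^3/h * 1.95 mg/L = 613.08 g/h  (m^3/h * mg/L = g/h)
Daily TAN removed = 613.08 * 24 = 14713.92 g/day
Convert to kg/day: 14713.92 / 1000 = 14.71392 kg/day

14.71392 kg/day


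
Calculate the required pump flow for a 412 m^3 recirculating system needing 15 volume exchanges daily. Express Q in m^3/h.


Daily recirculation volume = 412 m^3 * 15 = 6180 m^3/day
Flow rate Q = daily volume / 24 h = 6180 / 24 = 257.5 m^3/h

257.5 m^3/h


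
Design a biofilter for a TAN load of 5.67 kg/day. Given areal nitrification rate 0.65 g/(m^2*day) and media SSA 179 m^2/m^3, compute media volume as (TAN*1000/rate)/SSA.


A = 5.67*1000 / 0.65 = 8723.0769 m^2
V = 8723.0769 / 179 = 48.7323

48.7323 m^3


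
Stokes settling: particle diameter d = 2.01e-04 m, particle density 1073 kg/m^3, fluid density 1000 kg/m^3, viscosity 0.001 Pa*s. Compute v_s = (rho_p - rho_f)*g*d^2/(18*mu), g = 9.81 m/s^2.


Density difference: rho_p - rho_f = 1073 - 1000 = 73 kg/m^3
d^2 = (2.01e-04)^2 = 4.0401e-08 m^2
Numerator = (rho_p - rho_f) * g * d^2 = 73 * 9.81 * 4.0401e-08 = 2.8932368e-05
Denominator = 18 * mu = 18 * 0.001 = 0.018
v_s = 2.8932368e-05 / 0.018 = 0.00160735 m/s
Check: Re = rho_f * v_s * d / mu = 1000 * 0.00160735 * 2.01e-04 / 0.001 = 0.323 < 1, so Stokes' law applies.

0.00160735 m/s


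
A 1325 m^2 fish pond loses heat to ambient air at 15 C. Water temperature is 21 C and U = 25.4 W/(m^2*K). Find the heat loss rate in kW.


Temperature difference dT = 21 - 15 = 6 K
Heat loss (W) = U * A * dT = 25.4 * 1325 * 6 = 201930 W
Convert to kW: 201930 / 1000 = 201.93 kW

201.93 kW


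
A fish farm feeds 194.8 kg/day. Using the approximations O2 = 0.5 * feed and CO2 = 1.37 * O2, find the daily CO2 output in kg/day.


O2 = 194.8 * 0.5 = 97.4
CO2 = 97.4 * 1.37 = 133.438

133.438 kg/day


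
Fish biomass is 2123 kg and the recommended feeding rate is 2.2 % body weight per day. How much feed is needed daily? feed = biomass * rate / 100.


Feeding rate fraction = 2.2% / 100 = 0.022
Daily feed = 2123 kg * 0.022 = 46.706 kg/day

46.706 kg/day


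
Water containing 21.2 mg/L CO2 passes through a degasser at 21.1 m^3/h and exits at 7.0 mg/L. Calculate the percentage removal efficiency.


CO2_out / CO2_in = 7.0 / 21.2 = 0.33018868
Fraction remaining = 0.33018868
efficiency = (1 - 0.33018868) * 100 = 66.9811 %

66.9811 %


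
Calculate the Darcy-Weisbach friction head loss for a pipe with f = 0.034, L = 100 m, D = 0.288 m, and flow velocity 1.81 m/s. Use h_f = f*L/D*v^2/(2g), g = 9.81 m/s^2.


v^2 = 1.81^2 = 3.2761 m^2/s^2
L/D = 100/0.288 = 347.22222
h_f = f*(L/D)*v^2/(2g) = 0.034 * 347.22222 * 3.2761 / 19.62 = 1.97126 m

1.97126 m


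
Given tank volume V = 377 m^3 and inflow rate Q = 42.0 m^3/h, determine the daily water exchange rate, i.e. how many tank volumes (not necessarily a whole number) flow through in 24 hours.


Daily flow volume = 42.0 m^3/h * 24 h = 1008 m^3/day
Exchanges = daily flow / tank volume = 1008 / 377 = 2.67374 exchanges/day

2.67374 exchanges/day


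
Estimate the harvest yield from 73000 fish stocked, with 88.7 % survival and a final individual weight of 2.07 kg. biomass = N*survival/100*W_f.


Survivors = 73000 * 88.7/100 = 64751 fish
Harvest biomass = survivors * W_f = 64751 * 2.07 = 134034.57 kg

134034.57 kg


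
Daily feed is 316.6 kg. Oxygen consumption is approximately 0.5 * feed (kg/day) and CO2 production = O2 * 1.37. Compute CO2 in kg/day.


O2 = 316.6 * 0.5 = 158.3
CO2 = 158.3 * 1.37 = 216.871

216.871 kg/day


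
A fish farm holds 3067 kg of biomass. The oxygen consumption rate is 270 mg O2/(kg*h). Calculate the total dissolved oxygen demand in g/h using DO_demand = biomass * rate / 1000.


Total O2 consumption (mg/h) = 3067 kg * 270 mg/(kg*h) = 828090 mg/h
Convert to g/h: 828090 / 1000 = 828.09 g/h

828.09 g/h


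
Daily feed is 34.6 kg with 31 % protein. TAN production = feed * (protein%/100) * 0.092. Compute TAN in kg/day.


Protein in feed = 34.6 * 31/100 = 10.726 kg/day
TAN = protein * 0.092 = 10.726 * 0.092 = 0.986792 kg/day

0.986792 kg/day


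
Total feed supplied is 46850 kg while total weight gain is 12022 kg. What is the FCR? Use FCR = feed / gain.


FCR = feed consumed / weight gained
FCR = 46850 kg / 12022 kg = 3.89702

3.89702


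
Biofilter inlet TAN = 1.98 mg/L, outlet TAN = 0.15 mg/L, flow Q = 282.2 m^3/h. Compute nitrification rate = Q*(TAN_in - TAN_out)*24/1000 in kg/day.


Concentration drop: TAN_in - TAN_out = 1.98 - 0.15 = 1.83 mg/L
Hourly TAN removed = Q * dTAN = 282.2 m^3/h * 1.83 mg/L = 516.426 g/h  (m^3/h * mg/L = g/h)
Daily TAN removed = 516.426 * 24 = 12394.224 g/day
Convert to kg/day: 12394.224 / 1000 = 12.394224 kg/day

12.394224 kg/day


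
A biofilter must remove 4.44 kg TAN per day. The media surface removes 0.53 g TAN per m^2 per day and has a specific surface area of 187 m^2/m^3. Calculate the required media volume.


A = 4.44*1000 / 0.53 = 8377.3585 m^2
V = 8377.3585 / 187 = 44.7987

44.7987 m^3


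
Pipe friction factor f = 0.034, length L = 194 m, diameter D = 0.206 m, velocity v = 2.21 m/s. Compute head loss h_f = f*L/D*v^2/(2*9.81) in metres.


v^2 = 2.21^2 = 4.8841 m^2/s^2
L/D = 194/0.206 = 941.74757
h_f = f*(L/D)*v^2/(2g) = 0.034 * 941.74757 * 4.8841 / 19.62 = 7.97075 m

7.97075 m


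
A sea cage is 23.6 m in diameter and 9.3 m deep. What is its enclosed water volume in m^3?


r = d/2 = 23.6/2 = 11.8 m
Base area = pi*r^2 = pi*11.8^2 = 437.43536 m^2
Volume = 437.43536 * 9.3 = 4068.15 m^3

4068.15 m^3


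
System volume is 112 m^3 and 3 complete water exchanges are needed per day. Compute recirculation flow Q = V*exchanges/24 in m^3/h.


Daily recirculation volume = 112 m^3 * 3 = 336 m^3/day
Flow rate Q = daily volume / 24 h = 336 / 24 = 14 m^3/h

14 m^3/h


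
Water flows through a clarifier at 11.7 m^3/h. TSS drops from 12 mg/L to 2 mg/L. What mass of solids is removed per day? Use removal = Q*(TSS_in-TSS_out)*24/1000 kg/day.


Concentration drop: TSS_in - TSS_out = 12 - 2 = 10 mg/L
Hourly solids removed = Q * dTSS = 11.7 m^3/h * 10 mg/L = 117 g/h  (m^3/h * mg/L = g/h)
Daily solids removed = 117 * 24 = 2808 g/day
Convert g to kg: 2808 / 1000 = 2.808 kg/day

2.808 kg/day


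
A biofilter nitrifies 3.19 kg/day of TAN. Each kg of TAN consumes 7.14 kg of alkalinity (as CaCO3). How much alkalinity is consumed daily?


Alkalinity factor: 7.14 kg CaCO3 consumed per kg TAN nitrified
alk = 3.19 kg TAN * 7.14 = 22.7766 kg CaCO3/day

22.7766 kg CaCO3/day


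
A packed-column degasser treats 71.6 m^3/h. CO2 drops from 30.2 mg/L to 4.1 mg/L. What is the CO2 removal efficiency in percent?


CO2_out / CO2_in = 4.1 / 30.2 = 0.13576159
Fraction remaining = 0.13576159
efficiency = (1 - 0.13576159) * 100 = 86.4238 %

86.4238 %


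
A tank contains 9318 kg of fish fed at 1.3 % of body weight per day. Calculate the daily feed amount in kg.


Feeding rate fraction = 1.3% / 100 = 0.013
Daily feed = 9318 kg * 0.013 = 121.134 kg/day

121.134 kg/day


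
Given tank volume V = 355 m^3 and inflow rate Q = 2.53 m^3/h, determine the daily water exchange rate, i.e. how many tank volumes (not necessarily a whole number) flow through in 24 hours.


Daily flow volume = 2.53 m^3/h * 24 h = 60.72 m^3/day
Exchanges = daily flow / tank volume = 60.72 / 355 = 0.171042 exchanges/day

0.171042 exchanges/day


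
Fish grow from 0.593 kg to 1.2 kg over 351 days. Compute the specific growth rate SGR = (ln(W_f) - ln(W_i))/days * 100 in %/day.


ln(W_f) = ln(1.2) = 0.18232156
ln(W_i) = ln(0.593) = -0.52256088
ln(W_f) - ln(W_i) = 0.18232156 - -0.52256088 = 0.70488244
SGR = 0.70488244 / 351 * 100 = 0.200821 %/day

0.200821 %/day


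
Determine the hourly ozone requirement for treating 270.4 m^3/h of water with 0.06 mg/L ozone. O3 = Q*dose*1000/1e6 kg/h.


O3 demand (mg/h) = Q * dose * 1000 = 270.4 * 0.06 * 1000 = 16224 mg/h
Convert mg to kg: 16224 / 1e6 = 0.016224 kg/h

0.016224 kg/h


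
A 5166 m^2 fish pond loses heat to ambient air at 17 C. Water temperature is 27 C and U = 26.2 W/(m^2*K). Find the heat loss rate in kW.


Temperature difference dT = 27 - 17 = 10 K
Heat loss (W) = U * A * dT = 26.2 * 5166 * 10 = 1353492 W
Convert to kW: 1353492 / 1000 = 1353.492 kW

1353.492 kW


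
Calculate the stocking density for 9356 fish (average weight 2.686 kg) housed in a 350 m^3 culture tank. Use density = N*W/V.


Total biomass = 9356 fish * 2.686 kg = 25130.216 kg
Density = total biomass / volume = 25130.216 / 350 = 71.8006 kg/m^3

71.8006 kg/m^3


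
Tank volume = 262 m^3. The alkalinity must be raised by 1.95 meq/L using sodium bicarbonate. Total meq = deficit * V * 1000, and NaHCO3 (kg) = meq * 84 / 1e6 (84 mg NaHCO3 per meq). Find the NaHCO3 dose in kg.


Tank volume in L = 262 m^3 * 1000 = 262000 L
Total meq required = 1.95 meq/L * 262000 L = 510900 meq
NaHCO3 mass = 510900 meq * 84 mg/meq / 1e6 = 42.9156 kg

42.9156 kg


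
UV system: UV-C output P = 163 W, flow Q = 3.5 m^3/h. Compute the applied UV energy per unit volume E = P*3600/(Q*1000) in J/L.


Energy delivered per hour = 163 W * 3600 s = 586800 J/h
Volume treated per hour = 3.5 m^3/h * 1000 = 3500 L/h
dose = 586800 / 3500 = 167.657 J/L

167.657 J/L


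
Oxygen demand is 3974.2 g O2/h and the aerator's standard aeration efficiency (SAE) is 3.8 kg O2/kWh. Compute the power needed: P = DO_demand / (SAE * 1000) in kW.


SAE in g O2/kWh = 3.8 * 1000 = 3800 g/kWh
P = DO_demand / SAE_g = 3974.2 / 3800 = 1.04584 kW

1.04584 kW


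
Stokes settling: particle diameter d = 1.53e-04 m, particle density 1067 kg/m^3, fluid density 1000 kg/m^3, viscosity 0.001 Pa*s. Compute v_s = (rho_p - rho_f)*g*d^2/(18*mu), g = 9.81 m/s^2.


Density difference: rho_p - rho_f = 1067 - 1000 = 67 kg/m^3
d^2 = (1.53e-04)^2 = 2.3409e-08 m^2
Numerator = (rho_p - rho_f) * g * d^2 = 67 * 9.81 * 2.3409e-08 = 1.5386033e-05
Denominator = 18 * mu = 18 * 0.001 = 0.018
v_s = 1.5386033e-05 / 0.018 = 8.5478e-04 m/s
Check: Re = rho_f * v_s * d / mu = 1000 * 8.5478e-04 * 1.53e-04 / 0.001 = 0.131 < 1, so Stokes' law applies.

8.5478e-04 m/s


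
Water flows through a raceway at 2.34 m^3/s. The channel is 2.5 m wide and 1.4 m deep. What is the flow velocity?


Cross-sectional area = W * d = 2.5 * 1.4 = 3.5 m^2
Velocity = Q / A = 2.34 / 3.5 = 0.668571 m/s

0.668571 m/s


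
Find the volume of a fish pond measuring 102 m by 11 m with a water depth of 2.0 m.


Base area = L * W = 102 * 11 = 1122 m^2
Volume = area * depth = 1122 * 2.0 = 2244 m^3

2244 m^3


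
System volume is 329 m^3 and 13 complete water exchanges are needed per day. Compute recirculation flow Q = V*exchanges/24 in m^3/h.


Daily recirculation volume = 329 m^3 * 13 = 4277 m^3/day
Flow rate Q = daily volume / 24 h = 4277 / 24 = 178.208 m^3/h

178.208 m^3/h


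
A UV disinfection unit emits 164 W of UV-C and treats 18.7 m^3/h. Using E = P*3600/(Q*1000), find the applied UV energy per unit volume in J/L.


Energy delivered per hour = 164 W * 3600 s = 590400 J/h
Volume treated per hour = 18.7 m^3/h * 1000 = 18700 L/h
dose = 590400 / 18700 = 31.5722 J/L

31.5722 J/L


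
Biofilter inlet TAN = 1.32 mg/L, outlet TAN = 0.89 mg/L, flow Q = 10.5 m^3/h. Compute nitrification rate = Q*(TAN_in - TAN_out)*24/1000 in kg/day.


Concentration drop: TAN_in - TAN_out = 1.32 - 0.89 = 0.43 mg/L
Hourly TAN removed = Q * dTAN = 10.5 m^3/h * 0.43 mg/L = 4.515 g/h  (m^3/h * mg/L = g/h)
Daily TAN removed = 4.515 * 24 = 108.36 g/day
Convert to kg/day: 108.36 / 1000 = 0.10836 kg/day

0.10836 kg/day


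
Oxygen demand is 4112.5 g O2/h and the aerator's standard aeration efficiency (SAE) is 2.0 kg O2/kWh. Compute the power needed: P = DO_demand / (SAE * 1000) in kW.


SAE in g O2/kWh = 2.0 * 1000 = 2000 g/kWh
P = DO_demand / SAE_g = 4112.5 / 2000 = 2.05625 kW

2.05625 kW


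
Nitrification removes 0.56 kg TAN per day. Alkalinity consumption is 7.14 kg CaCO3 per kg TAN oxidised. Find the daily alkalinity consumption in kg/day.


Alkalinity factor: 7.14 kg CaCO3 consumed per kg TAN nitrified
alk = 0.56 kg TAN * 7.14 = 3.9984 kg CaCO3/day

3.9984 kg CaCO3/day


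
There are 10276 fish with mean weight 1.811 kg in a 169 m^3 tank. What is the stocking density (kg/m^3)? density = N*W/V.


Total biomass = 10276 fish * 1.811 kg = 18609.836 kg
Density = total biomass / volume = 18609.836 / 169 = 110.117 kg/m^3

110.117 kg/m^3


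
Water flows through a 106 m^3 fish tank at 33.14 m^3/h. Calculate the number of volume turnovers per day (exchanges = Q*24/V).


Daily flow volume = 33.14 m^3/h * 24 h = 795.36 m^3/day
Exchanges = daily flow / tank volume = 795.36 / 106 = 7.5034 exchanges/day

7.5034 exchanges/day


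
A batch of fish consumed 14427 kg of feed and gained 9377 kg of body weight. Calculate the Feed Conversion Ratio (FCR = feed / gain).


FCR = feed consumed / weight gained
FCR = 14427 kg / 9377 kg = 1.53855

1.53855


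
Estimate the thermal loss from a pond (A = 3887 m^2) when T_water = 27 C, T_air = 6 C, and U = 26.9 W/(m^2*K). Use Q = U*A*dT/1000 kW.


Temperature difference dT = 27 - 6 = 21 K
Heat loss (W) = U * A * dT = 26.9 * 3887 * 21 = 2195766.3 W
Convert to kW: 2195766.3 / 1000 = 2195.7663 kW

2195.7663 kW


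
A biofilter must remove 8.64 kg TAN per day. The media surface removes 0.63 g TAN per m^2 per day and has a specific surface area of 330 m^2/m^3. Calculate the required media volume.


A = 8.64*1000 / 0.63 = 13714.286 m^2
V = 13714.286 / 330 = 41.5584

41.5584 m^3


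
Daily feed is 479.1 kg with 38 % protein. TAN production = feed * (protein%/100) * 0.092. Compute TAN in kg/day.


Protein in feed = 479.1 * 38/100 = 182.058 kg/day
TAN = protein * 0.092 = 182.058 * 0.092 = 16.749336 kg/day

16.749336 kg/day


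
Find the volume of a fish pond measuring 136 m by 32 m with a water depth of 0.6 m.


Base area = L * W = 136 * 32 = 4352 m^2
Volume = area * depth = 4352 * 0.6 = 2611.2 m^3

2611.2 m^3


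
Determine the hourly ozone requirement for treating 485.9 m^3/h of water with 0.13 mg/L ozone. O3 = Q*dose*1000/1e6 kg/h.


O3 demand (mg/h) = Q * dose * 1000 = 485.9 * 0.13 * 1000 = 63167 mg/h
Convert mg to kg: 63167 / 1e6 = 0.063167 kg/h

0.063167 kg/h


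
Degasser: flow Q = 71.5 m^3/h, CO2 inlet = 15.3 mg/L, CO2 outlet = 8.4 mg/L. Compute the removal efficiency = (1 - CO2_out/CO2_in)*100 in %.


CO2_out / CO2_in = 8.4 / 15.3 = 0.54901961
Fraction remaining = 0.54901961
efficiency = (1 - 0.54901961) * 100 = 45.098 %

45.098 %


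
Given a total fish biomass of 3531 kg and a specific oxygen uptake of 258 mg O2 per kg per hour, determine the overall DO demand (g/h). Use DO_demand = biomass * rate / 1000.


Total O2 consumption (mg/h) = 3531 kg * 258 mg/(kg*h) = 910998 mg/h
Convert to g/h: 910998 / 1000 = 910.998 g/h

910.998 g/h


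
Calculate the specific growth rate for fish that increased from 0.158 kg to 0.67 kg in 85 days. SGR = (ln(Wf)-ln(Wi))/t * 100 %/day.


ln(W_f) = ln(0.67) = -0.40047757
ln(W_i) = ln(0.158) = -1.8451602
ln(W_f) - ln(W_i) = -0.40047757 - -1.8451602 = 1.4446826
SGR = 1.4446826 / 85 * 100 = 1.69963 %/day

1.69963 %/day


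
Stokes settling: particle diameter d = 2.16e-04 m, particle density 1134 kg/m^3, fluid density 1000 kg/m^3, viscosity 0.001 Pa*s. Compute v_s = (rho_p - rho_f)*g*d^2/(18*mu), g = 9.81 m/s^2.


Density difference: rho_p - rho_f = 1134 - 1000 = 134 kg/m^3
d^2 = (2.16e-04)^2 = 4.6656e-08 m^2
Numerator = (rho_p - rho_f) * g * d^2 = 134 * 9.81 * 4.6656e-08 = 6.1331178e-05
Denominator = 18 * mu = 18 * 0.001 = 0.018
v_s = 6.1331178e-05 / 0.018 = 0.00340729 m/s
Check: Re = rho_f * v_s * d / mu = 1000 * 0.00340729 * 2.16e-04 / 0.001 = 0.736 < 1, so Stokes' law applies.

0.00340729 m/s


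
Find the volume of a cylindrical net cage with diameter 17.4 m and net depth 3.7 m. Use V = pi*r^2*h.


r = d/2 = 17.4/2 = 8.7 m
Base area = pi*r^2 = pi*8.7^2 = 237.78715 m^2
Volume = 237.78715 * 3.7 = 879.812 m^3

879.812 m^3


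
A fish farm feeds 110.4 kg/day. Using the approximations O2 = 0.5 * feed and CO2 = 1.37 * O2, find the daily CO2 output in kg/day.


O2 = 110.4 * 0.5 = 55.2
CO2 = 55.2 * 1.37 = 75.624

75.624 kg/day


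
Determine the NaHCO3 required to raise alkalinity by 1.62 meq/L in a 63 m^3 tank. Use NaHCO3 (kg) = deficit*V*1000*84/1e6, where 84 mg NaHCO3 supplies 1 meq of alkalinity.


Tank volume in L = 63 m^3 * 1000 = 63000 L
Total meq required = 1.62 meq/L * 63000 L = 102060 meq
NaHCO3 mass = 102060 meq * 84 mg/meq / 1e6 = 8.57304 kg

8.57304 kg


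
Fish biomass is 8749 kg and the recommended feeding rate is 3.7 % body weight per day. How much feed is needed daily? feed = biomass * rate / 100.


Feeding rate fraction = 3.7% / 100 = 0.037
Daily feed = 8749 kg * 0.037 = 323.713 kg/day

323.713 kg/day


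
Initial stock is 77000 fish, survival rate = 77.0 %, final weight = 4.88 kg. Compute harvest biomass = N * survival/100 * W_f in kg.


Survivors = 77000 * 77.0/100 = 59290 fish
Harvest biomass = survivors * W_f = 59290 * 4.88 = 289335.2 kg

289335.2 kg


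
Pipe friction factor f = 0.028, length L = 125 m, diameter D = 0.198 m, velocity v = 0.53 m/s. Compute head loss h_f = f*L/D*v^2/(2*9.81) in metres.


v^2 = 0.53^2 = 0.2809 m^2/s^2
L/D = 125/0.198 = 631.31313
h_f = f*(L/D)*v^2/(2g) = 0.028 * 631.31313 * 0.2809 / 19.62 = 0.253079 m

0.253079 m


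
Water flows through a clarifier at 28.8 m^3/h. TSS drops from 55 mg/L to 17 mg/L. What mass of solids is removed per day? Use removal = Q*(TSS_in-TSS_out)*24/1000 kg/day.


Concentration drop: TSS_in - TSS_out = 55 - 17 = 38 mg/L
Hourly solids removed = Q * dTSS = 28.8 m^3/h * 38 mg/L = 1094.4 g/h  (m^3/h * mg/L = g/h)
Daily solids removed = 1094.4 * 24 = 26265.6 g/day
Convert g to kg: 26265.6 / 1000 = 26.2656 kg/day

26.2656 kg/day


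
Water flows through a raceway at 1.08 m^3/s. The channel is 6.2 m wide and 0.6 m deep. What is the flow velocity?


Cross-sectional area = W * d = 6.2 * 0.6 = 3.72 m^2
Velocity = Q / A = 1.08 / 3.72 = 0.290323 m/s

0.290323 m/s


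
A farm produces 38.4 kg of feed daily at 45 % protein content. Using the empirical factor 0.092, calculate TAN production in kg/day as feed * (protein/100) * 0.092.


Protein in feed = 38.4 * 45/100 = 17.28 kg/day
TAN = protein * 0.092 = 17.28 * 0.092 = 1.58976 kg/day

1.58976 kg/day


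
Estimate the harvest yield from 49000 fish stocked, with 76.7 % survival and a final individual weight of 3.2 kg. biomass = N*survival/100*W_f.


Survivors = 49000 * 76.7/100 = 37583 fish
Harvest biomass = survivors * W_f = 37583 * 3.2 = 120265.6 kg

120265.6 kg


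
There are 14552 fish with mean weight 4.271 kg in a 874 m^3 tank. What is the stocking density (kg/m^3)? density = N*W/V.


Total biomass = 14552 fish * 4.271 kg = 62151.592 kg
Density = total biomass / volume = 62151.592 / 874 = 71.1117 kg/m^3

71.1117 kg/m^3


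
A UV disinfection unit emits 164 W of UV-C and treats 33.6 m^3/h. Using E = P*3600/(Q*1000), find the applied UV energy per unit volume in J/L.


Energy delivered per hour = 164 W * 3600 s = 590400 J/h
Volume treated per hour = 33.6 m^3/h * 1000 = 33600 L/h
dose = 590400 / 33600 = 17.5714 J/L

17.5714 J/L


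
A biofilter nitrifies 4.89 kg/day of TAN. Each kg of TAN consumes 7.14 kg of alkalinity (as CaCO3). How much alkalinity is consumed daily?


Alkalinity factor: 7.14 kg CaCO3 consumed per kg TAN nitrified
alk = 4.89 kg TAN * 7.14 = 34.9146 kg CaCO3/day

34.9146 kg CaCO3/day


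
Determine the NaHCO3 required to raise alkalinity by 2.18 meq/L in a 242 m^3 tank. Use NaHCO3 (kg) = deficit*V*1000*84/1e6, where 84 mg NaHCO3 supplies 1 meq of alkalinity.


Tank volume in L = 242 m^3 * 1000 = 242000 L
Total meq required = 2.18 meq/L * 242000 L = 527560 meq
NaHCO3 mass = 527560 meq * 84 mg/meq / 1e6 = 44.315 kg

44.315 kg


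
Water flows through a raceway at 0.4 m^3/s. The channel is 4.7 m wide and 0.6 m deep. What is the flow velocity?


Cross-sectional area = W * d = 4.7 * 0.6 = 2.82 m^2
Velocity = Q / A = 0.4 / 2.82 = 0.141844 m/s

0.141844 m/s


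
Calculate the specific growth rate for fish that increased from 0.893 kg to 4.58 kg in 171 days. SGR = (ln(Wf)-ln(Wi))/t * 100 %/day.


ln(W_f) = ln(4.58) = 1.521699
ln(W_i) = ln(0.893) = -0.1131687
ln(W_f) - ln(W_i) = 1.521699 - -0.1131687 = 1.6348677
SGR = 1.6348677 / 171 * 100 = 0.956063 %/day

0.956063 %/day


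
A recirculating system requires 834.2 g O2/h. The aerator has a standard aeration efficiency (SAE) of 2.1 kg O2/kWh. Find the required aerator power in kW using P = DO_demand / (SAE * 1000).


SAE in g O2/kWh = 2.1 * 1000 = 2100 g/kWh
P = DO_demand / SAE_g = 834.2 / 2100 = 0.397238 kW

0.397238 kW


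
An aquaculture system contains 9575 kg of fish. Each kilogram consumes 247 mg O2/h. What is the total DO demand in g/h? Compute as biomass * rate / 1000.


Total O2 consumption (mg/h) = 9575 kg * 247 mg/(kg*h) = 2365025 mg/h
Convert to g/h: 2365025 / 1000 = 2365.025 g/h

2365.025 g/h
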